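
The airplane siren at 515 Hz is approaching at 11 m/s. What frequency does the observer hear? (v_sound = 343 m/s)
f_obs = f·v/(v − v_s) = 532.1 Hz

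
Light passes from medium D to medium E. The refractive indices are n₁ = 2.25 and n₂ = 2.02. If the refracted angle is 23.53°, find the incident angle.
sin θ₁ = (n₂/n₁)·sin θ₂ → θ₁ = 21°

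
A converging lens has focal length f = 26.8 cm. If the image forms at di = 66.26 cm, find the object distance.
1/do = 1/f − 1/di → do = 45 cm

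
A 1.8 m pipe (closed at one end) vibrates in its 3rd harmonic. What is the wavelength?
λₙ = 4L/n = 2.4 m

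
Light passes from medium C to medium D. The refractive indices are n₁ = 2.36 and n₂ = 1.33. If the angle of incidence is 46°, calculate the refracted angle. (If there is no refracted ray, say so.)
sin θ₂ = (n₁/n₂)·sin θ₁ = 1.276 > 1, so there is no refracted ray — the light undergoes total internal reflection.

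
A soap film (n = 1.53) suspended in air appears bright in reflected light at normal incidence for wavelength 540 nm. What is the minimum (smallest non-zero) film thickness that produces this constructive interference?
2nt = (m − ½)λ with m = 1 → t = (m − ½)λ/(2n) = 88.24 nm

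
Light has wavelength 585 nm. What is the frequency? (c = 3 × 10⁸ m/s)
f = c/λ = 5.128 × 10¹⁴ Hz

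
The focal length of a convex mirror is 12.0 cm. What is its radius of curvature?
R = 2|f| = 24 cm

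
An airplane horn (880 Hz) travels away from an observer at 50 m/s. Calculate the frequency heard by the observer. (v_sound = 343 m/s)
f_obs = f·v/(v + v_s) = 768 Hz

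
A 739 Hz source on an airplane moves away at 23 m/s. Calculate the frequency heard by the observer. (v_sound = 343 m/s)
f_obs = f·v/(v + v_s) = 692.6 Hz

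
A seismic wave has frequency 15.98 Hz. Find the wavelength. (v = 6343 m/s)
λ = v/f = 396.9 m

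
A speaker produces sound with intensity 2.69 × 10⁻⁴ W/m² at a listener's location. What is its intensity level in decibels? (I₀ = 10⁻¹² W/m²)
β = 10·log₁₀(I/I₀) = 84.3 dB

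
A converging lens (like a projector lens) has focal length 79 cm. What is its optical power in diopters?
P = 1/f = 1.266 D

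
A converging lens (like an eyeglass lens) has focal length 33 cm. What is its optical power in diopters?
P = 1/f = 3.03 D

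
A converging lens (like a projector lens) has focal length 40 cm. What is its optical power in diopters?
P = 1/f = 2.5 D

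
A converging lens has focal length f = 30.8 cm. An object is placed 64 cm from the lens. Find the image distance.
1/di = 1/f − 1/do → di = 59.37 cm (real image)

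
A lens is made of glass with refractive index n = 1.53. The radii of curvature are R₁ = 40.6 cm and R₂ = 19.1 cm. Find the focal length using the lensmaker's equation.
1/f = (n − 1)(1/R₁ − 1/R₂) → f = -68.05 cm (diverging lens)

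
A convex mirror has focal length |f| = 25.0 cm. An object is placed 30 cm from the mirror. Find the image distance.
f = −25.0 cm (convex); 1/di = 1/f − 1/do → di = -13.64 cm (virtual image, behind mirror)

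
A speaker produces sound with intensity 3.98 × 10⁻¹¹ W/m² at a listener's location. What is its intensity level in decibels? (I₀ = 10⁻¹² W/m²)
β = 10·log₁₀(I/I₀) = 16 dB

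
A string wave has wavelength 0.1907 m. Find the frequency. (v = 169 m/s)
f = v/λ = 886.2 Hz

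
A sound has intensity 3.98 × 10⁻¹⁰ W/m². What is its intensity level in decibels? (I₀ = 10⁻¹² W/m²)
β = 10·log₁₀(I/I₀) = 26 dB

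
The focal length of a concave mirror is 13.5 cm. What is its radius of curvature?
R = 2|f| = 27 cm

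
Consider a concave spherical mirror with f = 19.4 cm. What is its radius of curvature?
R = 2|f| = 38.8 cm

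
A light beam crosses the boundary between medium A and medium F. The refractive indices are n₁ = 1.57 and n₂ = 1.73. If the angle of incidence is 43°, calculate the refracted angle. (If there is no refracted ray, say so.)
sin θ₂ = (n₁/n₂)·sin θ₁ = 0.6189 → θ₂ = 38.24°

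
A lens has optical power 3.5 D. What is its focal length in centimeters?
f = 1/P = 28.57 cm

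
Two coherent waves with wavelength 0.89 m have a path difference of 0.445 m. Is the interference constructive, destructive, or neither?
destructive — path difference = 0.5λ, an odd multiple of λ/2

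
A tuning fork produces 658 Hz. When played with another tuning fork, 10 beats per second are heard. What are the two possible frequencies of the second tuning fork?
f₂ = 658 ± 10 Hz → 668 Hz or 648 Hz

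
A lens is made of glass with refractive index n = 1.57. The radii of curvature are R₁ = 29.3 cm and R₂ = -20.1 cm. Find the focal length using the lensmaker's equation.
1/f = (n − 1)(1/R₁ − 1/R₂) → f = 20.92 cm (converging lens)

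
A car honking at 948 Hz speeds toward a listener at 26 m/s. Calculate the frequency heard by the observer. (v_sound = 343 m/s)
f_obs = f·v/(v − v_s) = 1026 Hz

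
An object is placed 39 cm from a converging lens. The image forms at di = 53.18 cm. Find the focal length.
1/f = 1/do + 1/di → f = 22.5 cm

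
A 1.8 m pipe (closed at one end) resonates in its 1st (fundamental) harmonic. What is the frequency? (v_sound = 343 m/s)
fₙ = nv/(4L) = 47.64 Hz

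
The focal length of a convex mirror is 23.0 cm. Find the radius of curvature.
R = 2|f| = 46 cm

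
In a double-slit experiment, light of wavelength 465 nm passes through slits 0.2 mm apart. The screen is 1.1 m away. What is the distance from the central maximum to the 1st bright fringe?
y = mλL/d = 2.558 mm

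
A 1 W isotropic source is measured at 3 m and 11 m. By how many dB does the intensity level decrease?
Δβ = 20·log₁₀(r₂/r₁) = 11.29 dB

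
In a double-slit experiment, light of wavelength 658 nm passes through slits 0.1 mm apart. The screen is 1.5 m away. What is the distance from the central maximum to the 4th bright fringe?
y = mλL/d = 39.48 mm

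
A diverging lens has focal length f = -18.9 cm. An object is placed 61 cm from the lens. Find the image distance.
1/di = 1/f − 1/do → di = -14.43 cm (virtual image)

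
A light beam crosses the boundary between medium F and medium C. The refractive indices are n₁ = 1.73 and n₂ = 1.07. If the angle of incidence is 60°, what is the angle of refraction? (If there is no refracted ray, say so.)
sin θ₂ = (n₁/n₂)·sin θ₁ = 1.4 > 1, so there is no refracted ray — the light undergoes total internal reflection.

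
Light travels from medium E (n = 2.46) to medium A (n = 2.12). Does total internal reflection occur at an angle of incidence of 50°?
θc = arcsin(n₂/n₁) = 59.52°; 50° < θc, so no — the ray refracts.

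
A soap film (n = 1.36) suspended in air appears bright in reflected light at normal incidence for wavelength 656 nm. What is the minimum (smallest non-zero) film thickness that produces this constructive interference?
2nt = (m − ½)λ with m = 1 → t = (m − ½)λ/(2n) = 120.6 nm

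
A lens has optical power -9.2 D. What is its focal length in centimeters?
f = 1/P = -10.87 cm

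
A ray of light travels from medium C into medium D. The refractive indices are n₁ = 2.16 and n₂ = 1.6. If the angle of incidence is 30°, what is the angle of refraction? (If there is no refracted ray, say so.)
sin θ₂ = (n₁/n₂)·sin θ₁ = 0.675 → θ₂ = 42.45°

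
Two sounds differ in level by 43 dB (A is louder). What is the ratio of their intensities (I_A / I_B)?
I_A/I_B = 10^(Δβ/10) = 19950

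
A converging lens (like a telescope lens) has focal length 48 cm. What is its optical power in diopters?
P = 1/f = 2.083 D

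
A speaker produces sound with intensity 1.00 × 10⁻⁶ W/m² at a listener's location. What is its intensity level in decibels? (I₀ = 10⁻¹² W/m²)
β = 10·log₁₀(I/I₀) = 60 dB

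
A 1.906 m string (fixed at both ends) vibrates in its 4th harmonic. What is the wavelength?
λₙ = 2L/n = 0.953 m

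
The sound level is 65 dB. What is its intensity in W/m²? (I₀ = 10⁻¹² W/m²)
I = I₀·10^(β/10) = 3.16 × 10⁻⁶ W/m²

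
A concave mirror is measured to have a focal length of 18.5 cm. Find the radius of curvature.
R = 2|f| = 37 cm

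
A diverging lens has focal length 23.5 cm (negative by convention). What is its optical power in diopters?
P = 1/f = -4.255 D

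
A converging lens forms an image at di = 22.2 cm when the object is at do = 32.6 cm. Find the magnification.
M = −di/do = -0.681 (inverted image)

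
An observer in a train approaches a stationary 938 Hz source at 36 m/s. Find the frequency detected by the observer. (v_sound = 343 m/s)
f_obs = f·(v + v_o)/v = 1036 Hz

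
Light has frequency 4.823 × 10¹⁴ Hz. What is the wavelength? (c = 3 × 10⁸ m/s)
λ = c/f = 622 nm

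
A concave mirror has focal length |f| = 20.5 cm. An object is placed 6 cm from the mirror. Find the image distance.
f = +20.5 cm (concave); 1/di = 1/f − 1/do → di = -8.483 cm (virtual image, behind mirror)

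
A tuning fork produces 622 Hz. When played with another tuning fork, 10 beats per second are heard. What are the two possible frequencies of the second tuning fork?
f₂ = 622 ± 10 Hz → 632 Hz or 612 Hz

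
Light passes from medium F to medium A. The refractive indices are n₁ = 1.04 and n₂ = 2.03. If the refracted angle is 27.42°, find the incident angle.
sin θ₁ = (n₂/n₁)·sin θ₂ → θ₁ = 64.01°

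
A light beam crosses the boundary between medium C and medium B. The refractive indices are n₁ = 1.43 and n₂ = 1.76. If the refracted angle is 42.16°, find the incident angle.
sin θ₁ = (n₂/n₁)·sin θ₂ → θ₁ = 55.7°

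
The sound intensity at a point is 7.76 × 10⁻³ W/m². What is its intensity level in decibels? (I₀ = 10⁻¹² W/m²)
β = 10·log₁₀(I/I₀) = 98.9 dB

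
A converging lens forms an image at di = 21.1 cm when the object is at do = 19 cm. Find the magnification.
M = −di/do = -1.111 (inverted image)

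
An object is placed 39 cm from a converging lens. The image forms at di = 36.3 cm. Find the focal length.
1/f = 1/do + 1/di → f = 18.8 cm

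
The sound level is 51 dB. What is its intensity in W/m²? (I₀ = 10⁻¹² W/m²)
I = I₀·10^(β/10) = 1.26 × 10⁻⁷ W/m²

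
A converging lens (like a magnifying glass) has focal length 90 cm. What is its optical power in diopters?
P = 1/f = 1.111 D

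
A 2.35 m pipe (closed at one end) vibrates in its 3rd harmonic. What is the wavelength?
λₙ = 4L/n = 3.133 m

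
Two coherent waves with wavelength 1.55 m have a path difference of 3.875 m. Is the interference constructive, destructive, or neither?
destructive — path difference = 2.5λ, an odd multiple of λ/2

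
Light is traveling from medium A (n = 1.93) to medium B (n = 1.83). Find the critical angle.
θc = arcsin(n₂/n₁) = 71.48°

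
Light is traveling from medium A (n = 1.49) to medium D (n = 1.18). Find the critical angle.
θc = arcsin(n₂/n₁) = 52.37°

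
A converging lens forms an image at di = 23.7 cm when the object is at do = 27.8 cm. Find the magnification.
M = −di/do = -0.8525 (inverted image)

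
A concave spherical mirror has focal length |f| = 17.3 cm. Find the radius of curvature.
R = 2|f| = 34.6 cm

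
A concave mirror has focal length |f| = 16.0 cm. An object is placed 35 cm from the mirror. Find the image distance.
f = +16.0 cm (concave); 1/di = 1/f − 1/do → di = 29.47 cm (real image, in front of mirror)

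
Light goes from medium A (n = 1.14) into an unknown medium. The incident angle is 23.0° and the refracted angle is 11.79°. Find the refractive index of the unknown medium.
n₂ = n₁·sin θ₁ / sin θ₂ = 2.18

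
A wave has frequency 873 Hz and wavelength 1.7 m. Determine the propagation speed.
v = fλ = 1484 m/s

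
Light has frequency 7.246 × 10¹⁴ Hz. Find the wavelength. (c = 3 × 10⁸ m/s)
λ = c/f = 414 nm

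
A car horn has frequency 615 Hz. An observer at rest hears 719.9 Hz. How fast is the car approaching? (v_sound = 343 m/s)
v_s = v·(1 − f/f_obs) = 49.98 m/s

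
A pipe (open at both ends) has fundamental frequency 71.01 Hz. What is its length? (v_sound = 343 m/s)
L = v/(2f₁) = 2.415 m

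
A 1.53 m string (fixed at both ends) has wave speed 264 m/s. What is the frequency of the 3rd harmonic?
fₙ = nv/(2L) = 258.8 Hz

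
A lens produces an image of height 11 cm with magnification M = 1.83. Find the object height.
ho = |hi|/|M| = 6.011 cm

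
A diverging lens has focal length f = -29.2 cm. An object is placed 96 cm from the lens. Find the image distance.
1/di = 1/f − 1/do → di = -22.39 cm (virtual image)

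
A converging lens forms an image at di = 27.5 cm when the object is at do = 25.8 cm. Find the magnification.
M = −di/do = -1.066 (inverted image)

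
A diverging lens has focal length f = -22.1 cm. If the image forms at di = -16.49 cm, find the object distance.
1/do = 1/f − 1/di → do = 64.96 cm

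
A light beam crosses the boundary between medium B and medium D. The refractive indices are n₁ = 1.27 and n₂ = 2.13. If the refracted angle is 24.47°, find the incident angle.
sin θ₁ = (n₂/n₁)·sin θ₂ → θ₁ = 44°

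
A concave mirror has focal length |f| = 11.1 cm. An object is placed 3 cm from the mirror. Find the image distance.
f = +11.1 cm (concave); 1/di = 1/f − 1/do → di = -4.111 cm (virtual image, behind mirror)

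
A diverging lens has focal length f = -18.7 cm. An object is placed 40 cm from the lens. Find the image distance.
1/di = 1/f − 1/do → di = -12.74 cm (virtual image)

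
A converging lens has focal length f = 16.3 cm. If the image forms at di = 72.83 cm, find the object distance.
1/do = 1/f − 1/di → do = 21 cm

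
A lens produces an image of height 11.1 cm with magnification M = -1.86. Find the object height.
ho = |hi|/|M| = 5.968 cm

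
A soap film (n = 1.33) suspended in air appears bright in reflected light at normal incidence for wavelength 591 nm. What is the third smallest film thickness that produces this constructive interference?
2nt = (m − ½)λ with m = 3 → t = (m − ½)λ/(2n) = 555.5 nm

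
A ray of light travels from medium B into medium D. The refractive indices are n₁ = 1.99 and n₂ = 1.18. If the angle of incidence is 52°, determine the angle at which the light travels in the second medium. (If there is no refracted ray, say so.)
sin θ₂ = (n₁/n₂)·sin θ₁ = 1.329 > 1, so there is no refracted ray — the light undergoes total internal reflection.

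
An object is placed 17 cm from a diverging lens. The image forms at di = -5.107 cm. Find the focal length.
1/f = 1/do + 1/di → f = -7.3 cm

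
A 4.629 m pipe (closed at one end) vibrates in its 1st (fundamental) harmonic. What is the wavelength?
λₙ = 4L/n = 18.52 m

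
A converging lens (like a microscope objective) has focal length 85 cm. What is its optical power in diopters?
P = 1/f = 1.176 D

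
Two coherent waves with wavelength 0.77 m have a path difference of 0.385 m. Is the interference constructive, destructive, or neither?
destructive — path difference = 0.5λ, an odd multiple of λ/2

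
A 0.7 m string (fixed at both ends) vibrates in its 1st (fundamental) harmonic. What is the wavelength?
λₙ = 2L/n = 1.4 m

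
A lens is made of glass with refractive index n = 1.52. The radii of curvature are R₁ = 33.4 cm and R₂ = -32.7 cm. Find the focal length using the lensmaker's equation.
1/f = (n − 1)(1/R₁ − 1/R₂) → f = 31.78 cm (converging lens)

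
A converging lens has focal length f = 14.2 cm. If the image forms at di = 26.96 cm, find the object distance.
1/do = 1/f − 1/di → do = 30 cm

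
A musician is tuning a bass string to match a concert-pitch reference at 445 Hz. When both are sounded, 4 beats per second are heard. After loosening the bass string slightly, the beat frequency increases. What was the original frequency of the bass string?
441 Hz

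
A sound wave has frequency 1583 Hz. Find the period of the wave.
T = 1/f = 6.317 × 10⁻⁴ s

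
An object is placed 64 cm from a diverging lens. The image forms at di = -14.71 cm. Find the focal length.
1/f = 1/do + 1/di → f = -19.1 cm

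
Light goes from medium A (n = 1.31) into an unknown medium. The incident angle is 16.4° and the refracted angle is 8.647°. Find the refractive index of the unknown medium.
n₂ = n₁·sin θ₁ / sin θ₂ = 2.46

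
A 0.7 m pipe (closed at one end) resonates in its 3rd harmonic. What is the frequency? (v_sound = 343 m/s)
fₙ = nv/(4L) = 367.5 Hz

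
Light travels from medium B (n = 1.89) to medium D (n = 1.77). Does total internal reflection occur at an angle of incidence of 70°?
θc = arcsin(n₂/n₁) = 69.47°; 70° > θc, so yes — total internal reflection.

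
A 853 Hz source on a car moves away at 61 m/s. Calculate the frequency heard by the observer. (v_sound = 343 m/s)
f_obs = f·v/(v + v_s) = 724.2 Hz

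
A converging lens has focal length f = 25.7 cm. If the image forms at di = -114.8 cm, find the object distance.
1/do = 1/f − 1/di → do = 21 cm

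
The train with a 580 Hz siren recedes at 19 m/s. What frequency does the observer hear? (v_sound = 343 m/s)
f_obs = f·v/(v + v_s) = 549.6 Hz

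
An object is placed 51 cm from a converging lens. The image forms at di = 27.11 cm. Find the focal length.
1/f = 1/do + 1/di → f = 17.7 cm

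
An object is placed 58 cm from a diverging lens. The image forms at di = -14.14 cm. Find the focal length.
1/f = 1/do + 1/di → f = -18.7 cm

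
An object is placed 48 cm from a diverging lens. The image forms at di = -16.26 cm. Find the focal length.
1/f = 1/do + 1/di → f = -24.59 cm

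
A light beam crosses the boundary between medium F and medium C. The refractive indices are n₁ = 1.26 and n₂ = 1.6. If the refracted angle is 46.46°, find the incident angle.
sin θ₁ = (n₂/n₁)·sin θ₂ → θ₁ = 67°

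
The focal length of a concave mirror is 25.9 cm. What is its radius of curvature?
R = 2|f| = 51.8 cm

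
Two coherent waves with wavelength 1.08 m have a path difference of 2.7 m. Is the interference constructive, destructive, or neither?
destructive — path difference = 2.5λ, an odd multiple of λ/2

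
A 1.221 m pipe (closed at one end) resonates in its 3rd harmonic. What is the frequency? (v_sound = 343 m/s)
fₙ = nv/(4L) = 210.7 Hz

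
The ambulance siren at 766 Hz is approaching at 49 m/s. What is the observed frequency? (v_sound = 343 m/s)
f_obs = f·v/(v − v_s) = 893.7 Hz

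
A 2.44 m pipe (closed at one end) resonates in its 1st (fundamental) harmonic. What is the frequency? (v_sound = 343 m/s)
fₙ = nv/(4L) = 35.14 Hz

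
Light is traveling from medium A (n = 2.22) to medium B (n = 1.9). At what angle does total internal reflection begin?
θc = arcsin(n₂/n₁) = 58.85°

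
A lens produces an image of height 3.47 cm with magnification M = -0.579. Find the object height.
ho = |hi|/|M| = 5.993 cm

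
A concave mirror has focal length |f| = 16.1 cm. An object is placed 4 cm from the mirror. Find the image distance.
f = +16.1 cm (concave); 1/di = 1/f − 1/do → di = -5.322 cm (virtual image, behind mirror)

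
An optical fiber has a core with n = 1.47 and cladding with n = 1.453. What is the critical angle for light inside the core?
θc = arcsin(n_cladding/n_core) = 81.28°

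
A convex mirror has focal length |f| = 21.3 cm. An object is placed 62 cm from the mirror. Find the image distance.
f = −21.3 cm (convex); 1/di = 1/f − 1/do → di = -15.85 cm (virtual image, behind mirror)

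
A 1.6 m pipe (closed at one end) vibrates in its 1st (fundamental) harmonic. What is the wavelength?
λₙ = 4L/n = 6.4 m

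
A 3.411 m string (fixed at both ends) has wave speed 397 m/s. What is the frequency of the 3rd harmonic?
fₙ = nv/(2L) = 174.6 Hz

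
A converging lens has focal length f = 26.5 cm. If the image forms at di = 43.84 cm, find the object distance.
1/do = 1/f − 1/di → do = 67 cm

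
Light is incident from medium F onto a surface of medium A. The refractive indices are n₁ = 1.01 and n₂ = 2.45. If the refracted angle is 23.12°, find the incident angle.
sin θ₁ = (n₂/n₁)·sin θ₂ → θ₁ = 72.27°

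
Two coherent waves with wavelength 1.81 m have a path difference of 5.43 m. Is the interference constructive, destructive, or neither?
constructive — path difference = 3λ, a whole number of wavelengths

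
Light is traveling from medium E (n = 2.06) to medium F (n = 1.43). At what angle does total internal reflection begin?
θc = arcsin(n₂/n₁) = 43.96°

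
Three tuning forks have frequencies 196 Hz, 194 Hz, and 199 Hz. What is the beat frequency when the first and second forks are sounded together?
2 Hz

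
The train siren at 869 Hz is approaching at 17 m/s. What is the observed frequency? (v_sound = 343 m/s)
f_obs = f·v/(v − v_s) = 914.3 Hz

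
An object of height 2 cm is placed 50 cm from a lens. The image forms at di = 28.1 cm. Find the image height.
hi = (-di/do) × ho = -1.124 cm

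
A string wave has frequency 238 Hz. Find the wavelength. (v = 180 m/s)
λ = v/f = 0.7563 m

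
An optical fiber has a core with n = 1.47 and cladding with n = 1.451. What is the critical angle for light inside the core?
θc = arcsin(n_cladding/n_core) = 80.78°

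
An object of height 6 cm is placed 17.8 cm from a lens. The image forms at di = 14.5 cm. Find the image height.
hi = (-di/do) × ho = -4.888 cm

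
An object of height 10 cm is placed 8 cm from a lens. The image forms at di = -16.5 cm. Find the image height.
hi = (-di/do) × ho = 20.62 cm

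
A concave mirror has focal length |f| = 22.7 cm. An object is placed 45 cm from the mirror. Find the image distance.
f = +22.7 cm (concave); 1/di = 1/f − 1/do → di = 45.81 cm (real image, in front of mirror)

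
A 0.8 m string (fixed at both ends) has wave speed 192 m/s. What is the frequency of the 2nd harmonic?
fₙ = nv/(2L) = 240 Hz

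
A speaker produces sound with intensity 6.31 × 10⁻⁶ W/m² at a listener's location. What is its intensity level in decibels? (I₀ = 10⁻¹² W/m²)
β = 10·log₁₀(I/I₀) = 68 dB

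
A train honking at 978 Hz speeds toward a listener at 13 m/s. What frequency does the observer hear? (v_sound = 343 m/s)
f_obs = f·v/(v − v_s) = 1017 Hz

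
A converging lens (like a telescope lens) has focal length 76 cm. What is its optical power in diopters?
P = 1/f = 1.316 D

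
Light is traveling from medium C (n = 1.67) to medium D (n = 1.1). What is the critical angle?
θc = arcsin(n₂/n₁) = 41.2°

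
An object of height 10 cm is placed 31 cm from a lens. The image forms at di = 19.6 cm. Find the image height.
hi = (-di/do) × ho = -6.323 cm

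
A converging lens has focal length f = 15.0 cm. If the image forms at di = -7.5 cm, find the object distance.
1/do = 1/f − 1/di → do = 5 cm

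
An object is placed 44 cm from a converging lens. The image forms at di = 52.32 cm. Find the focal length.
1/f = 1/do + 1/di → f = 23.9 cm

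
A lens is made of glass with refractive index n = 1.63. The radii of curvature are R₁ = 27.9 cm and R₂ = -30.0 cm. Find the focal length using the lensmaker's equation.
1/f = (n − 1)(1/R₁ − 1/R₂) → f = 22.95 cm (converging lens)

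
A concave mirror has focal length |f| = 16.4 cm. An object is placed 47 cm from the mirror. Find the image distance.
f = +16.4 cm (concave); 1/di = 1/f − 1/do → di = 25.19 cm (real image, in front of mirror)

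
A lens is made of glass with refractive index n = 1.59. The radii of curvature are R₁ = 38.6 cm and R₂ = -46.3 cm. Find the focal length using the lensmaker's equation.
1/f = (n − 1)(1/R₁ − 1/R₂) → f = 35.68 cm (converging lens)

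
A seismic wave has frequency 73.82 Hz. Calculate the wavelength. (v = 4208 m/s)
λ = v/f = 57 m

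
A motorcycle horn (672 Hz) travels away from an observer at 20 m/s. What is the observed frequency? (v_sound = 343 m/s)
f_obs = f·v/(v + v_s) = 635 Hz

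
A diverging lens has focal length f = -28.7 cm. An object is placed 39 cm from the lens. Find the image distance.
1/di = 1/f − 1/do → di = -16.53 cm (virtual image)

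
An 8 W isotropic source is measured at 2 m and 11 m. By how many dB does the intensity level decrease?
Δβ = 20·log₁₀(r₂/r₁) = 14.81 dB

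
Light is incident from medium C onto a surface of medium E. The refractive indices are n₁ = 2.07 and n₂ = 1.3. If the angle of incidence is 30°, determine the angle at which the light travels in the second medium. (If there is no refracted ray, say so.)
sin θ₂ = (n₁/n₂)·sin θ₁ = 0.7962 → θ₂ = 52.76°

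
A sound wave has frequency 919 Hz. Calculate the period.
T = 1/f = 0.001088 s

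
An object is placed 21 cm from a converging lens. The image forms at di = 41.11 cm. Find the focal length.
1/f = 1/do + 1/di → f = 13.9 cm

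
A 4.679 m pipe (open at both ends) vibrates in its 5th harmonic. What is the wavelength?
λₙ = 2L/n = 1.872 m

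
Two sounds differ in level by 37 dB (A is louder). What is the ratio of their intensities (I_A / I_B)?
I_A/I_B = 10^(Δβ/10) = 5012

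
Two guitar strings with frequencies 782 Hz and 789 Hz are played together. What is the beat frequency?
7 Hz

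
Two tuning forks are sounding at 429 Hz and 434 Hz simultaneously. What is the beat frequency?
5 Hz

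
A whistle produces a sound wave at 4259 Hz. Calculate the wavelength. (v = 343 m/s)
λ = v/f = 0.08054 m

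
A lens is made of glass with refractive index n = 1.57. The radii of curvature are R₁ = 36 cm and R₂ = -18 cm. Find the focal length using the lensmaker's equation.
1/f = (n − 1)(1/R₁ − 1/R₂) → f = 21.05 cm (converging lens)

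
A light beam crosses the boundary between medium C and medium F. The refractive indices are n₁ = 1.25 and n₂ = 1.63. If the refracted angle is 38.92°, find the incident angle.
sin θ₁ = (n₂/n₁)·sin θ₂ → θ₁ = 55.01°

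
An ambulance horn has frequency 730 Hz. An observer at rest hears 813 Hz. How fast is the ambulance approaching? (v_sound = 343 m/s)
v_s = v·(1 − f/f_obs) = 35.02 m/s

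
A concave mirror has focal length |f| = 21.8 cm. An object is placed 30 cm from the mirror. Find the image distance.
f = +21.8 cm (concave); 1/di = 1/f − 1/do → di = 79.76 cm (real image, in front of mirror)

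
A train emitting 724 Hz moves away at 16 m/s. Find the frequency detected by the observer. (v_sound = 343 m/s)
f_obs = f·v/(v + v_s) = 691.7 Hz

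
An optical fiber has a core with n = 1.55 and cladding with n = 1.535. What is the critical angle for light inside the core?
θc = arcsin(n_cladding/n_core) = 82.02°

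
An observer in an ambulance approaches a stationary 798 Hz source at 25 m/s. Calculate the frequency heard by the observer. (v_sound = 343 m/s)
f_obs = f·(v + v_o)/v = 856.2 Hz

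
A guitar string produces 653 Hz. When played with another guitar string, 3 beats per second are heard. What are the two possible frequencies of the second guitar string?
f₂ = 653 ± 3 Hz → 656 Hz or 650 Hz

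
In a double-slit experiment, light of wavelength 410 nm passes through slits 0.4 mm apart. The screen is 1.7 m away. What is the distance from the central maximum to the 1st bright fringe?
y = mλL/d = 1.743 mm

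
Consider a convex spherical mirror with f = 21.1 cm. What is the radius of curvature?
R = 2|f| = 42.2 cm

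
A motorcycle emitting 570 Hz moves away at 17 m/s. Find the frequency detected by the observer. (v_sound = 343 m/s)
f_obs = f·v/(v + v_s) = 543.1 Hz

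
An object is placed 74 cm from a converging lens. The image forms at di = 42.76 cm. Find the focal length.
1/f = 1/do + 1/di → f = 27.1 cm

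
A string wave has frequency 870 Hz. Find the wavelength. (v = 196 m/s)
λ = v/f = 0.2253 m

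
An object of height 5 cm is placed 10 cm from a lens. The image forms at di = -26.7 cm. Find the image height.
hi = (-di/do) × ho = 13.35 cm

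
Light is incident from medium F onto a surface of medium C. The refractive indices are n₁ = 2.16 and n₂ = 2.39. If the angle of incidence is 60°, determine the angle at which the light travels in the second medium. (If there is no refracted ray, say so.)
sin θ₂ = (n₁/n₂)·sin θ₁ = 0.7827 → θ₂ = 51.51°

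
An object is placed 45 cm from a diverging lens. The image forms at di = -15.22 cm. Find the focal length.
1/f = 1/do + 1/di → f = -23 cm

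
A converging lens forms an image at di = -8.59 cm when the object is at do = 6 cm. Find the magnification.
M = −di/do = 1.432 (upright image)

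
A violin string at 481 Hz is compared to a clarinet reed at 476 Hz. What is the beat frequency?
5 Hz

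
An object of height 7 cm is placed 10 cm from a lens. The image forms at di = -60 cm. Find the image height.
hi = (-di/do) × ho = 42 cm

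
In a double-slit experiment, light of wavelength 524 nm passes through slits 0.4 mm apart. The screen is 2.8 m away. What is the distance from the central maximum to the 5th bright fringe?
y = mλL/d = 18.34 mm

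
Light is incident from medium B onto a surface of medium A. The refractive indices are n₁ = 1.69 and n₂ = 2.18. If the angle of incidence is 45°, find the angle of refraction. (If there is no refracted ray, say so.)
sin θ₂ = (n₁/n₂)·sin θ₁ = 0.5482 → θ₂ = 33.24°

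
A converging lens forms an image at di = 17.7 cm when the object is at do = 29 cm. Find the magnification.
M = −di/do = -0.6103 (inverted image)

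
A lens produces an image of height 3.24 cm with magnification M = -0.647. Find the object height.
ho = |hi|/|M| = 5.008 cm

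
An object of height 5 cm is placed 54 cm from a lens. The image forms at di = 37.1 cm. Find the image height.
hi = (-di/do) × ho = -3.435 cm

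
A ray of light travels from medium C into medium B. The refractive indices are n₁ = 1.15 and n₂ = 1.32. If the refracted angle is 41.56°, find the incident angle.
sin θ₁ = (n₂/n₁)·sin θ₂ → θ₁ = 49.59°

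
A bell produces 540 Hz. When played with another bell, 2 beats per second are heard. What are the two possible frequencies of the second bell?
f₂ = 540 ± 2 Hz → 542 Hz or 538 Hz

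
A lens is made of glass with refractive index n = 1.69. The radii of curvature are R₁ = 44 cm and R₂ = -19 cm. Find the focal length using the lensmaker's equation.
1/f = (n − 1)(1/R₁ − 1/R₂) → f = 19.23 cm (converging lens)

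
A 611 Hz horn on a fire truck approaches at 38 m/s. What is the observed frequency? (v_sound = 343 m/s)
f_obs = f·v/(v − v_s) = 687.1 Hz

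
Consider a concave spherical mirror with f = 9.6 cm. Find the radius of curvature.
R = 2|f| = 19.2 cm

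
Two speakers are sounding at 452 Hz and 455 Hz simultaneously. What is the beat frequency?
3 Hz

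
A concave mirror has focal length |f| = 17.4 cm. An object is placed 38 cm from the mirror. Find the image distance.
f = +17.4 cm (concave); 1/di = 1/f − 1/do → di = 32.1 cm (real image, in front of mirror)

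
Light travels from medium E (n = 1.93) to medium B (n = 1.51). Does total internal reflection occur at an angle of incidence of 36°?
θc = arcsin(n₂/n₁) = 51.48°; 36° < θc, so no — the ray refracts.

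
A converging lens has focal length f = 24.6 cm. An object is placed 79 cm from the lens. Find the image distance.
1/di = 1/f − 1/do → di = 35.72 cm (real image)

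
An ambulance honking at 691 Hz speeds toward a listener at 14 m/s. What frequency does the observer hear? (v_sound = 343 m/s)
f_obs = f·v/(v − v_s) = 720.4 Hz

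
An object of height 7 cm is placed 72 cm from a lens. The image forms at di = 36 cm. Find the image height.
hi = (-di/do) × ho = -3.5 cm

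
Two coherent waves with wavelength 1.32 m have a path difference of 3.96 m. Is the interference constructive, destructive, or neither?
constructive — path difference = 3λ, a whole number of wavelengths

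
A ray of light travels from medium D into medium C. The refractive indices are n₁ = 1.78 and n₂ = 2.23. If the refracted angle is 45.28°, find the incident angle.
sin θ₁ = (n₂/n₁)·sin θ₂ → θ₁ = 62.9°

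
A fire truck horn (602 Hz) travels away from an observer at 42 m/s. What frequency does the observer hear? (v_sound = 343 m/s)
f_obs = f·v/(v + v_s) = 536.3 Hz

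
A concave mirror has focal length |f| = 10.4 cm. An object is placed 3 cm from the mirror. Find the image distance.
f = +10.4 cm (concave); 1/di = 1/f − 1/do → di = -4.216 cm (virtual image, behind mirror)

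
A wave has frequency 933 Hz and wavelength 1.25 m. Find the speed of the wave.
v = fλ = 1166 m/s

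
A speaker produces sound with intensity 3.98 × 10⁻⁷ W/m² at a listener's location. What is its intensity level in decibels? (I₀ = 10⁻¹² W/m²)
β = 10·log₁₀(I/I₀) = 56 dB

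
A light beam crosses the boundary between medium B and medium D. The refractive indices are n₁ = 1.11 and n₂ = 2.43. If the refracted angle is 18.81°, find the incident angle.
sin θ₁ = (n₂/n₁)·sin θ₂ → θ₁ = 44.9°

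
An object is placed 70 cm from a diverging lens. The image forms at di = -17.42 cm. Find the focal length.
1/f = 1/do + 1/di → f = -23.19 cm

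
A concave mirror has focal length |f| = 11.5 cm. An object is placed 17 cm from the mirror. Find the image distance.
f = +11.5 cm (concave); 1/di = 1/f − 1/do → di = 35.55 cm (real image, in front of mirror)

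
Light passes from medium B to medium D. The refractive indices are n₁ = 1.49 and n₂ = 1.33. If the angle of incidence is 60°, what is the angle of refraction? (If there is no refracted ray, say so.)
sin θ₂ = (n₁/n₂)·sin θ₁ = 0.9702 → θ₂ = 75.98°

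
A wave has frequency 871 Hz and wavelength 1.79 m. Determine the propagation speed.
v = fλ = 1559 m/s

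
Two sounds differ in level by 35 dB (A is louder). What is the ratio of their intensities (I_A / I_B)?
I_A/I_B = 10^(Δβ/10) = 3162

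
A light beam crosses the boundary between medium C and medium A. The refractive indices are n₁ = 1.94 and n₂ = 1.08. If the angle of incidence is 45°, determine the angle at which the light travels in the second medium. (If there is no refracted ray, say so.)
sin θ₂ = (n₁/n₂)·sin θ₁ = 1.27 > 1, so there is no refracted ray — the light undergoes total internal reflection.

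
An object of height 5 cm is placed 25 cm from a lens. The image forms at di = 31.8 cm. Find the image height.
hi = (-di/do) × ho = -6.36 cm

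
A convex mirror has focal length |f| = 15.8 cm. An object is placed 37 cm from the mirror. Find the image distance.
f = −15.8 cm (convex); 1/di = 1/f − 1/do → di = -11.07 cm (virtual image, behind mirror)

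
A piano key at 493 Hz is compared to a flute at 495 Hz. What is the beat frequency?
2 Hz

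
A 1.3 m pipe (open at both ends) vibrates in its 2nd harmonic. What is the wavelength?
λₙ = 2L/n = 1.3 m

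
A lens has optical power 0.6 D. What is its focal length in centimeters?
f = 1/P = 166.7 cm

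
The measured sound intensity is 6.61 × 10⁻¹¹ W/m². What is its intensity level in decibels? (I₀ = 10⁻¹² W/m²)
β = 10·log₁₀(I/I₀) = 18.2 dB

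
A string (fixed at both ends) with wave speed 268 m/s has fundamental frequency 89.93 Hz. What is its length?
L = v/(2f₁) = 1.49 m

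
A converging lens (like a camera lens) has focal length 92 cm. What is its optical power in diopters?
P = 1/f = 1.087 D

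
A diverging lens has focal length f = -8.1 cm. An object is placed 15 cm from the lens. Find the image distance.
1/di = 1/f − 1/do → di = -5.26 cm (virtual image)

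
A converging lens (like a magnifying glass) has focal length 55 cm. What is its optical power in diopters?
P = 1/f = 1.818 D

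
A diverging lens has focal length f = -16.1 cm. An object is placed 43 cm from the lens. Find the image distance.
1/di = 1/f − 1/do → di = -11.71 cm (virtual image)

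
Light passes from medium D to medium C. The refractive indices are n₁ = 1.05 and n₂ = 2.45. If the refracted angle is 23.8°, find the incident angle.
sin θ₁ = (n₂/n₁)·sin θ₂ → θ₁ = 70.32°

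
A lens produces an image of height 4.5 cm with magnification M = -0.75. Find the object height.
ho = |hi|/|M| = 6 cm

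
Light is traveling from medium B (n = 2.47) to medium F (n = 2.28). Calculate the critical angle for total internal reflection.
θc = arcsin(n₂/n₁) = 67.38°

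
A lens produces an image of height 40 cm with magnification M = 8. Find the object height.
ho = |hi|/|M| = 5 cm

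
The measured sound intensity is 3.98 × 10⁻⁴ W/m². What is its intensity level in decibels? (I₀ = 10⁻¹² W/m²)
β = 10·log₁₀(I/I₀) = 86 dB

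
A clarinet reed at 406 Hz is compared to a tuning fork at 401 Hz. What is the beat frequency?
5 Hz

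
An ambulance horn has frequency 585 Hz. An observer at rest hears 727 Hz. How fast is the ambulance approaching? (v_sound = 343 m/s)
v_s = v·(1 − f/f_obs) = 67 m/s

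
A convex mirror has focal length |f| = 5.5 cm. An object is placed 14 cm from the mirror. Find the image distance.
f = −5.5 cm (convex); 1/di = 1/f − 1/do → di = -3.949 cm (virtual image, behind mirror)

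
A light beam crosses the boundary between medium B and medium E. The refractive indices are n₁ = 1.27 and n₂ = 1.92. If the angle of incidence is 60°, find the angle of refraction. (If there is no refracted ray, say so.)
sin θ₂ = (n₁/n₂)·sin θ₁ = 0.5728 → θ₂ = 34.95°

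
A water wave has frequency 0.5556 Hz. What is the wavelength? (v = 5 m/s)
λ = v/f = 8.999 m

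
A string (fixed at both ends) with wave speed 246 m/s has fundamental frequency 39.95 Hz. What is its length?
L = v/(2f₁) = 3.079 m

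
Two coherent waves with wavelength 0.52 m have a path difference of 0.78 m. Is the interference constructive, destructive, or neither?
destructive — path difference = 1.5λ, an odd multiple of λ/2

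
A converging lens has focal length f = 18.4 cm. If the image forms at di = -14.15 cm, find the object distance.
1/do = 1/f − 1/di → do = 7.999 cm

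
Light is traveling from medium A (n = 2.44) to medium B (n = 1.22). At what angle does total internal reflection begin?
θc = arcsin(n₂/n₁) = 30°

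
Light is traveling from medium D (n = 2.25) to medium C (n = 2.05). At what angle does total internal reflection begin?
θc = arcsin(n₂/n₁) = 65.66°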